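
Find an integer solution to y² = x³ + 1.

Try small integer x values and check whether x³ + 1 is a perfect square.
x = 2: x³ + 1 = 2³ + 1 = 8 + 1 = 9
Is 9 a perfect square? 3² = 9 ✓
So (x, y) = (2, -3) is a solution.

x = 2, y = -3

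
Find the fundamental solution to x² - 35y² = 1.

We seek the smallest positive integers (x, y) with x² - 35y² = 1, i.e., x² = 35y² + 1.
Try successive y values:
y = 1: x² = 35·1² + 1 = 36, x = 6 ✓

Verify: 6² - 35·1² = 36 - 35 = 1 ✓

x = 6, y = 1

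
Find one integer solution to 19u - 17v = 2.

Step 1: Check solvability.
gcd(19, 17) = 1
Since 1 divides 2, solutions exist.

Step 2: Apply extended Euclidean algorithm to find gcd.
We find integers such that 19*x0 + 17*y0 = 1

Step 3: Scale the particular solution.
Multiply by 2/1 = 2:
u = -16, v = -18

Step 4: Verify.
19*(-16) - 17*(-18) = 2 = 2 ✓

u = -16, v = -18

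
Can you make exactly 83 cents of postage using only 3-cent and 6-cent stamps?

We need non-negative x, y with 3x + 6y = 83.
gcd(3, 6) = 3, and 3 does not divide 83.
No integer solutions exist, so certainly no non-negative ones.

No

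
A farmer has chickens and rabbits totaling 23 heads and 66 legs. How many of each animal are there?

Let c = chickens, r = rabbits.
Heads: c + r = 23
Legs: 2c + 4r = 66
From the first equation, c = 23 - r. Substitute:
2(23 - r) + 4r = 66
46 + 2r = 66
r = (66 - 46)/2 = 10
c = 23 - 10 = 13

Chickens: 13, Rabbits: 10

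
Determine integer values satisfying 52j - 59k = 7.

Step 1: Check solvability.
gcd(52, 59) = 1
Since 1 divides 7, solutions exist.

Step 2: Apply extended Euclidean algorithm to find gcd.
We find integers such that 52*x0 + 59*y0 = 1

Step 3: Scale the particular solution.
Multiply by 7/1 = 7:
j = -119, k = -105

Step 4: Verify.
52*(-119) - 59*(-105) = 7 = 7 ✓

j = -119, k = -105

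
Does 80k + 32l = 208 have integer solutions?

Step 1: Compute gcd(80, 32).
gcd(80, 32) = 16

Step 2: Check divisibility.
Does 16 divide 208? 208 = 16 x 13, so yes.

By the theorem on linear Diophantine equations, 80k + 32l = 208 has integer solutions if and only if gcd(80, 32) divides 208. Since 16 | 208, solutions exist.

Yes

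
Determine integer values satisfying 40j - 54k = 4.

Step 1: Check solvability.
gcd(40, 54) = 2
Since 2 divides 4, solutions exist.

Step 2: Apply extended Euclidean algorithm to find gcd.
We find integers such that 40*x0 + 54*y0 = 2

Step 3: Scale the particular solution.
Multiply by 4/2 = 2:
j = -8, k = -6

Step 4: Verify.
40*(-8) - 54*(-6) = 4 = 4 ✓

j = -8, k = -6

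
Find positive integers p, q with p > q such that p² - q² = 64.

Factor: p² - q² = (p+q)(p-q) = 64.
We need two factors of 64 with the same parity.
Use p+q = 32 and p-q = 2 (product 32·2 = 64).
Adding: 2p = 34, so p = 17.
Subtracting: 2q = 30, so q = 15.
Check: 17² - 15² = 289 - 225 = 64 ✓

p = 17, q = 15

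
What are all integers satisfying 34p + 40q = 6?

Step 1: Compute gcd(34, 40) = 2.
Since 2 divides 6, solutions exist.

Step 2: Find a particular solution using extended Euclidean algorithm.
We get p₀ = -21, q₀ = 18.
Check: 34*-21 + 40*18 = 6 = 6 ✓

Step 3: Write the general solution.
p = -21 + (40/2)t = -21 + 20t
q = 18 - (34/2)t = 18 - 17t
for any integer t.

p = -21 + 20t, q = 18 - 17t for integer t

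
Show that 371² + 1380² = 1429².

Compute a² + b² = 371² + 1380² = 137641 + 1904400 = 2042041
Compute c² = 1429² = 2042041
Since 2042041 = 2042041, confirmed.

Yes, it is a Pythagorean triple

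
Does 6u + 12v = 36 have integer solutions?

Step 1: Compute gcd(6, 12).
gcd(6, 12) = 6

Step 2: Check divisibility.
Does 6 divide 36? 36 = 6 x 6, so yes.

By the theorem on linear Diophantine equations, 6u + 12v = 36 has integer solutions if and only if gcd(6, 12) divides 36. Since 6 | 36, solutions exist.

Yes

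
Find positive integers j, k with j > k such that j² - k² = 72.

Factor: j² - k² = (j+k)(j-k) = 72.
We need two factors of 72 with the same parity.
Use j+k = 36 and j-k = 2 (product 36·2 = 72).
Adding: 2j = 38, so j = 19.
Subtracting: 2k = 34, so k = 17.
Check: 19² - 17² = 361 - 289 = 72 ✓

j = 19, k = 17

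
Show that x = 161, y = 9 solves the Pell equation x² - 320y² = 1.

Compute x² = 161² = 25921
Compute 320y² = 320·9² = 320·81 = 25920
x² - 320y² = 25921 - 25920 = 1
Since this equals 1, (161, 9) is a solution.

Yes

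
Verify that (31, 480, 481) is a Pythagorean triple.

Compute a² + b² = 31² + 480² = 961 + 230400 = 231361
Compute c² = 481² = 231361
Since 231361 = 231361, confirmed.

Yes, it is a Pythagorean triple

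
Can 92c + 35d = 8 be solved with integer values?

Step 1: Compute gcd(92, 35).
gcd(92, 35) = 1

Step 2: Check divisibility.
Does 1 divide 8? 8 = 1 x 8, so yes.

By the theorem on linear Diophantine equations, 92c + 35d = 8 has integer solutions if and only if gcd(92, 35) divides 8. Since 1 | 8, solutions exist.

Yes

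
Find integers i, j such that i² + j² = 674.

We need to find integers i, j > 0 such that i² + j² = 674.
Trying i = 7: j² = 674 - 7² = 674 - 49 = 625
j = 25
Check: 7² + 25² = 49 + 625 = 674 ✓

674 = 7² + 25²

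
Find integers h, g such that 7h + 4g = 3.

Step 1: Check solvability.
gcd(7, 4) = 1
Since 1 divides 3, solutions exist.

Step 2: Apply extended Euclidean algorithm to find gcd.
We find integers such that 7*x0 + 4*y0 = 1

Step 3: Scale the particular solution.
Multiply by 3/1 = 3:
h = -3, g = 6

Step 4: Verify.
7*(-3) + 4*(6) = 3 = 3 ✓

h = -3, g = 6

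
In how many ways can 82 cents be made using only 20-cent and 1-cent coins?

We need non-negative integers (x, y) with 20x + 1y = 82.
For each x from 0 to 4, check if (82 - 20x) is a non-negative multiple of 1.
Solutions (x, y): (0,82), (1,62), (2,42), (3,22), ...
Count: 5

5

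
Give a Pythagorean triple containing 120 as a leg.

We need the other leg and hypotenuse such that 120² + x² = c².
Take x = 209, c = 241: 120² + 209² = 14400 + 43681 = 58081 = 241² ✓
Triple: (209, 120, 241)

(209, 120, 241)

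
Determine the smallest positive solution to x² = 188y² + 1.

We seek the smallest positive integers (x, y) with x² - 188y² = 1, i.e., x² = 188y² + 1.
Try successive y values:
y = 1: x² = 188·1² + 1 = 189, not a perfect square
y = 2: x² = 188·2² + 1 = 753, not a perfect square
y = 3: x² = 188·3² + 1 = 1693, not a perfect square
... continuing the search (or via continued fractions) ...
y = 336: x² = 188·336² + 1 = 21224449, x = 4607 ✓

Verify: 4607² - 188·336² = 21224449 - 21224448 = 1 ✓

x = 4607, y = 336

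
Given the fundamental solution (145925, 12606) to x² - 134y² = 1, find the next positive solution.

Solutions to x² - Dy² = 1 are generated by powers of (x₀ + y₀√D).
The next solution satisfies x₁ + y₁√134 = (x₀ + y₀√134)², giving:
x₁ = x₀² + 134y₀² = 145925² + 134·12606² = 21294105625 + 21294105624 = 42588211249
y₁ = 2x₀y₀ = 2·145925·12606 = 3679061100

Verify: 42588211249² - 134·3679061100² = 1813755737389450140001 - 1813755737389450140000 = 1 ✓

x = 42588211249, y = 3679061100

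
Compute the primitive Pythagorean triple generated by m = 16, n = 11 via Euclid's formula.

a = m² - n² = 16² - 11² = 256 - 121 = 135
b = 2mn = 2·16·11 = 352
c = m² + n² = 256 + 121 = 377
Verify: 135² + 352² = 18225 + 123904 = 142129 = 377² ✓

(135, 352, 377)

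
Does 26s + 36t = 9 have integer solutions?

Step 1: Compute gcd(26, 36).
gcd(26, 36) = 2

Step 2: Check divisibility.
Does 2 divide 9? 9 = 2 x 4 + 1, so no.

By the theorem on linear Diophantine equations, 26s + 36t = 9 has integer solutions if and only if gcd(26, 36) divides 9. Since 2 does not divide 9, no solutions exist.

No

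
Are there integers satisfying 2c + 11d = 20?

Step 1: Compute gcd(2, 11).
gcd(2, 11) = 1

Step 2: Check divisibility.
Does 1 divide 20? 20 = 1 x 20, so yes.

By the theorem on linear Diophantine equations, 2c + 11d = 20 has integer solutions if and only if gcd(2, 11) divides 20. Since 1 | 20, solutions exist.

Yes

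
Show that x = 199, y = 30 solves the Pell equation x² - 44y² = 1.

Compute x² = 199² = 39601
Compute 44y² = 44·30² = 44·900 = 39600
x² - 44y² = 39601 - 39600 = 1
Since this equals 1, (199, 30) is a solution.

Yes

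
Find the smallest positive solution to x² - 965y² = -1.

We need x² = 965y² - 1. Try successive y:
y = 1: x² = 965·1² - 1 = 964, not a perfect square
y = 2: x² = 965·2² - 1 = 3859, not a perfect square
y = 3: x² = 965·3² - 1 = 8684, not a perfect square
...
y = 481: x² = 965·481² - 1 = 223263364 = 14942² ✓
Check: 14942² - 965·481² = 223263364 - 223263365 = -1 ✓

x = 14942, y = 481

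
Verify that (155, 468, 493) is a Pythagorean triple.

Compute a² + b²:
155² + 468² = 24025 + 219024 = 243049
Compute c²:
493² = 243049
Since 243049 = 243049, it is a Pythagorean triple.

Yes, it is a Pythagorean triple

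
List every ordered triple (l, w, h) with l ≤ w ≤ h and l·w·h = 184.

Iterate l from 1 to ⌊184^(1/3)⌋. For each l dividing 184, iterate w ≥ l with w dividing 184/l, and set h = 184/(l·w).
Triples found (6): (1×1×184), (1×2×92), (1×4×46), (1×8×23), (2×2×46), (2×4×23)

(1×1×184), (1×2×92), (1×4×46), (1×8×23), (2×2×46), (2×4×23)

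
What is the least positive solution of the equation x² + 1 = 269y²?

We need x² = 269y² - 1. Try successive y:
y = 1: x² = 269·1² - 1 = 268, not a perfect square
y = 2: x² = 269·2² - 1 = 1075, not a perfect square
y = 3: x² = 269·3² - 1 = 2420, not a perfect square
...
y = 5: x² = 269·5² - 1 = 6724 = 82² ✓
Check: 82² - 269·5² = 6724 - 6725 = -1 ✓

x = 82, y = 5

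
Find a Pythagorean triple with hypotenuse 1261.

We need a² + b² = 1261² = 1590121.
Trying: 539² + 1140² = 290521 + 1299600 = 1590121 ✓

(539, 1140, 1261)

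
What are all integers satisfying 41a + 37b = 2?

Step 1: Compute gcd(41, 37) = 1.
Since 1 divides 2, solutions exist.

Step 2: Find a particular solution using extended Euclidean algorithm.
We get a₀ = -18, b₀ = 20.
Check: 41*-18 + 37*20 = 2 = 2 ✓

Step 3: Write the general solution.
a = -18 + (37/1)t = -18 + 37t
b = 20 - (41/1)t = 20 - 41t
for any integer t.

a = -18 + 37t, b = 20 - 41t for integer t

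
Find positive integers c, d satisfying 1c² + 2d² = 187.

Try small values of c and check whether (187 - 1c²)/2 is a perfect square.
c = 5: 1·5² = 25, so 2d² = 187 - 25 = 162, giving d² = 81, d = 9.
Check: 1·5² + 2·9² = 25 + 162 = 187 ✓

c = 5, d = 9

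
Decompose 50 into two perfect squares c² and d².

We need to find integers c, d > 0 such that c² + d² = 50.
Trying c = 1: d² = 50 - 1² = 50 - 1 = 49
d = 7
Check: 1² + 7² = 1 + 49 = 50 ✓

50 = 1² + 7²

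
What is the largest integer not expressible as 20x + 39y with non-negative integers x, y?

For two coprime denominations a and b, the Frobenius number (largest value not representable as a non-negative combination) is ab - a - b.
Here gcd(20, 39) = 1, so they are coprime.
F(20, 39) = 20·39 - 20 - 39 = 780 - 59 = 721

721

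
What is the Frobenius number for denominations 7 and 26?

For two coprime denominations a and b, the Frobenius number (largest value not representable as a non-negative combination) is ab - a - b.
Here gcd(7, 26) = 1, so they are coprime.
F(7, 26) = 7·26 - 7 - 26 = 182 - 33 = 149

149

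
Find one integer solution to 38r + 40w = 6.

Step 1: Check solvability.
gcd(38, 40) = 2
Since 2 divides 6, solutions exist.

Step 2: Apply extended Euclidean algorithm to find gcd.
We find integers such that 38*x0 + 40*y0 = 2

Step 3: Scale the particular solution.
Multiply by 6/2 = 3:
r = -3, w = 3

Step 4: Verify.
38*(-3) + 40*(3) = 6 = 6 ✓

r = -3, w = 3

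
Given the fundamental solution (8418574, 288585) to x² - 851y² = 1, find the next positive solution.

Solutions to x² - Dy² = 1 are generated by powers of (x₀ + y₀√D).
The next solution satisfies x₁ + y₁√851 = (x₀ + y₀√851)², giving:
x₁ = x₀² + 851y₀² = 8418574² + 851·288585² = 70872388193476 + 70872388193475 = 141744776386951
y₁ = 2x₀y₀ = 2·8418574·288585 = 4858948355580

Verify: 141744776386951² - 851·4858948355580² = 20091581632986741785683076401 - 20091581632986741785683076400 = 1 ✓

x = 141744776386951, y = 4858948355580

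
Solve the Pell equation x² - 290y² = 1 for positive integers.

We seek the smallest positive integers (x, y) with x² - 290y² = 1, i.e., x² = 290y² + 1.
Try successive y values:
y = 1: x² = 290·1² + 1 = 291, not a perfect square
y = 2: x² = 290·2² + 1 = 1161, not a perfect square
y = 3: x² = 290·3² + 1 = 2611, not a perfect square
... continuing the search (or via continued fractions) ...
y = 34: x² = 290·34² + 1 = 335241, x = 579 ✓

Verify: 579² - 290·34² = 335241 - 335240 = 1 ✓

x = 579, y = 34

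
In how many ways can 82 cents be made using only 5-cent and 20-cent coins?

We need non-negative integers (x, y) with 5x + 20y = 82.
For each x from 0 to 16, check if (82 - 5x) is a non-negative multiple of 20.
Solutions (x, y): none
Count: 0

0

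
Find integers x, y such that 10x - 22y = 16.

Step 1: Check solvability.
gcd(10, 22) = 2
Since 2 divides 16, solutions exist.

Step 2: Apply extended Euclidean algorithm to find gcd.
We find integers such that 10*x0 + 22*y0 = 2

Step 3: Scale the particular solution.
Multiply by 16/2 = 8:
x = -16, y = -8

Step 4: Verify.
10*(-16) - 22*(-8) = 16 = 16 ✓

x = -16, y = -8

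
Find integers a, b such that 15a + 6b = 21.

Step 1: Check solvability.
gcd(15, 6) = 3
Since 3 divides 21, solutions exist.

Step 2: Apply extended Euclidean algorithm to find gcd.
We find integers such that 15*x0 + 6*y0 = 3

Step 3: Scale the particular solution.
Multiply by 21/3 = 7:
a = 7, b = -14

Step 4: Verify.
15*(7) + 6*(-14) = 21 = 21 ✓

a = 7, b = -14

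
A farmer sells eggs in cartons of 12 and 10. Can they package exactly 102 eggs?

We need non-negative a, b with 12a + 10b = 102.
gcd(12, 10) = 2 divides 102.
Try a = 1: 10b = 102 - 12 = 90, so b = 9.
One way: 1 cartons of 12 and 9 cartons of 10.

Yes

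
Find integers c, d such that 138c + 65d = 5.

Step 1: Check solvability.
gcd(138, 65) = 1
Since 1 divides 5, solutions exist.

Step 2: Apply extended Euclidean algorithm to find gcd.
We find integers such that 138*x0 + 65*y0 = 1

Step 3: Scale the particular solution.
Multiply by 5/1 = 5:
c = -40, d = 85

Step 4: Verify.
138*(-40) + 65*(85) = 5 = 5 ✓

c = -40, d = 85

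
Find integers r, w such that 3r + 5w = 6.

Step 1: Check solvability.
gcd(3, 5) = 1
Since 1 divides 6, solutions exist.

Step 2: Apply extended Euclidean algorithm to find gcd.
We find integers such that 3*x0 + 5*y0 = 1

Step 3: Scale the particular solution.
Multiply by 6/1 = 6:
r = 12, w = -6

Step 4: Verify.
3*(12) + 5*(-6) = 6 = 6 ✓

r = 12, w = -6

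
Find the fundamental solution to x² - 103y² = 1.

We seek the smallest positive integers (x, y) with x² - 103y² = 1, i.e., x² = 103y² + 1.
Try successive y values:
y = 1: x² = 103·1² + 1 = 104, not a perfect square
y = 2: x² = 103·2² + 1 = 413, not a perfect square
y = 3: x² = 103·3² + 1 = 928, not a perfect square
... continuing the search (or via continued fractions) ...
y = 22419: x² = 103·22419² + 1 = 51768990784, x = 227528 ✓

Verify: 227528² - 103·22419² = 51768990784 - 51768990783 = 1 ✓

x = 227528, y = 22419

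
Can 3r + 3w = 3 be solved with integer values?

Step 1: Compute gcd(3, 3).
gcd(3, 3) = 3

Step 2: Check divisibility.
Does 3 divide 3? 3 = 3 x 1, so yes.

By the theorem on linear Diophantine equations, 3r + 3w = 3 has integer solutions if and only if gcd(3, 3) divides 3. Since 3 | 3, solutions exist.

Yes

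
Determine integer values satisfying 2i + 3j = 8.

Step 1: Check solvability.
gcd(2, 3) = 1
Since 1 divides 8, solutions exist.

Step 2: Apply extended Euclidean algorithm to find gcd.
We find integers such that 2*x0 + 3*y0 = 1

Step 3: Scale the particular solution.
Multiply by 8/1 = 8:
i = -8, j = 8

Step 4: Verify.
2*(-8) + 3*(8) = 8 = 8 ✓

i = -8, j = 8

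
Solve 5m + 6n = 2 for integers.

Step 1: Check solvability.
gcd(5, 6) = 1
Since 1 divides 2, solutions exist.

Step 2: Apply extended Euclidean algorithm to find gcd.
We find integers such that 5*x0 + 6*y0 = 1

Step 3: Scale the particular solution.
Multiply by 2/1 = 2:
m = -2, n = 2

Step 4: Verify.
5*(-2) + 6*(2) = 2 = 2 ✓

m = -2, n = 2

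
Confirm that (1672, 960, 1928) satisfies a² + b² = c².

Compute a² + b² = 1672² + 960² = 2795584 + 921600 = 3717184
Compute c² = 1928² = 3717184
Since 3717184 = 3717184, confirmed.

Yes, it is a Pythagorean triple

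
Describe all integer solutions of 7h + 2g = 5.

Step 1: Compute gcd(7, 2) = 1.
Since 1 divides 5, solutions exist.

Step 2: Find a particular solution using extended Euclidean algorithm.
We get h₀ = 5, g₀ = -15.
Check: 7*5 + 2*-15 = 5 = 5 ✓

Step 3: Write the general solution.
h = 5 + (2/1)t = 5 + 2t
g = -15 - (7/1)t = -15 - 7t
for any integer t.

h = 5 + 2t, g = -15 - 7t for integer t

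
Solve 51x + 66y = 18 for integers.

Step 1: Check solvability.
gcd(51, 66) = 3
Since 3 divides 18, solutions exist.

Step 2: Apply extended Euclidean algorithm to find gcd.
We find integers such that 51*x0 + 66*y0 = 3

Step 3: Scale the particular solution.
Multiply by 18/3 = 6:
x = -54, y = 42

Step 4: Verify.
51*(-54) + 66*(42) = 18 = 18 ✓

x = -54, y = 42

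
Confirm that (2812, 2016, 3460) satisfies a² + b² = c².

Compute a² + b² = 2812² + 2016² = 7907344 + 4064256 = 11971600
Compute c² = 3460² = 11971600
Since 11971600 = 11971600, confirmed.

Yes, it is a Pythagorean triple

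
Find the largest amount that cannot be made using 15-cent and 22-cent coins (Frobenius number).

For two coprime denominations a and b, the Frobenius number (largest value not representable as a non-negative combination) is ab - a - b.
Here gcd(15, 22) = 1, so they are coprime.
F(15, 22) = 15·22 - 15 - 22 = 330 - 37 = 293

293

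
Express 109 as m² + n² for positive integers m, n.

We need to find integers m, n > 0 such that m² + n² = 109.
Trying m = 3: n² = 109 - 3² = 109 - 9 = 100
n = 10
Check: 3² + 10² = 9 + 100 = 109 ✓

109 = 3² + 10²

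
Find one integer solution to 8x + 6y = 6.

Step 1: Check solvability.
gcd(8, 6) = 2
Since 2 divides 6, solutions exist.

Step 2: Apply extended Euclidean algorithm to find gcd.
We find integers such that 8*x0 + 6*y0 = 2

Step 3: Scale the particular solution.
Multiply by 6/2 = 3:
x = 3, y = -3

Step 4: Verify.
8*(3) + 6*(-3) = 6 = 6 ✓

x = 3, y = -3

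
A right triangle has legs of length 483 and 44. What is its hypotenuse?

c² = a² + b² = 483² + 44² = 233289 + 1936 = 235225
c = 485

485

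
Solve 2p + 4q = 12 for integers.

Step 1: Check solvability.
gcd(2, 4) = 2
Since 2 divides 12, solutions exist.

Step 2: Apply extended Euclidean algorithm to find gcd.
We find integers such that 2*x0 + 4*y0 = 2

Step 3: Scale the particular solution.
Multiply by 12/2 = 6:
p = 6, q = 0

Step 4: Verify.
2*(6) + 4*(0) = 12 = 12 ✓

p = 6, q = 0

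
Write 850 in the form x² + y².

We need to find integers x, y > 0 such that x² + y² = 850.
Trying x = 3: y² = 850 - 3² = 850 - 9 = 841
y = 29
Check: 3² + 29² = 9 + 841 = 850 ✓

850 = 3² + 29²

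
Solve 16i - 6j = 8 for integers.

Step 1: Check solvability.
gcd(16, 6) = 2
Since 2 divides 8, solutions exist.

Step 2: Apply extended Euclidean algorithm to find gcd.
We find integers such that 16*x0 + 6*y0 = 2

Step 3: Scale the particular solution.
Multiply by 8/2 = 4:
i = -4, j = -12

Step 4: Verify.
16*(-4) - 6*(-12) = 8 = 8 ✓

i = -4, j = -12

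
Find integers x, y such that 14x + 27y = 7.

Step 1: Check solvability.
gcd(14, 27) = 1
Since 1 divides 7, solutions exist.

Step 2: Apply extended Euclidean algorithm to find gcd.
We find integers such that 14*x0 + 27*y0 = 1

Step 3: Scale the particular solution.
Multiply by 7/1 = 7:
x = 14, y = -7

Step 4: Verify.
14*(14) + 27*(-7) = 7 = 7 ✓

x = 14, y = -7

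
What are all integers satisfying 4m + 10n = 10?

Step 1: Compute gcd(4, 10) = 2.
Since 2 divides 10, solutions exist.

Step 2: Find a particular solution using extended Euclidean algorithm.
We get m₀ = -10, n₀ = 5.
Check: 4*-10 + 10*5 = 10 = 10 ✓

Step 3: Write the general solution.
m = -10 + (10/2)t = -10 + 5t
n = 5 - (4/2)t = 5 - 2t
for any integer t.

m = -10 + 5t, n = 5 - 2t for integer t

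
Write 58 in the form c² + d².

We need to find integers c, d > 0 such that c² + d² = 58.
Trying c = 3: d² = 58 - 3² = 58 - 9 = 49
d = 7
Check: 3² + 7² = 9 + 49 = 58 ✓

58 = 3² + 7²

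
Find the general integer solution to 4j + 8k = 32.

Step 1: Compute gcd(4, 8) = 4.
Since 4 divides 32, solutions exist.

Step 2: Find a particular solution using extended Euclidean algorithm.
We get j₀ = 8, k₀ = 0.
Check: 4*8 + 8*0 = 32 = 32 ✓

Step 3: Write the general solution.
j = 8 + (8/4)t = 8 + 2t
k = 0 - (4/4)t = 0 - 1t
for any integer t.

j = 8 + 2t, k = 0 - 1t for integer t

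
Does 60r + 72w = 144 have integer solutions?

Step 1: Compute gcd(60, 72).
gcd(60, 72) = 12

Step 2: Check divisibility.
Does 12 divide 144? 144 = 12 x 12, so yes.

By the theorem on linear Diophantine equations, 60r + 72w = 144 has integer solutions if and only if gcd(60, 72) divides 144. Since 12 | 144, solutions exist.

Yes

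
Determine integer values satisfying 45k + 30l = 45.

Step 1: Check solvability.
gcd(45, 30) = 15
Since 15 divides 45, solutions exist.

Step 2: Apply extended Euclidean algorithm to find gcd.
We find integers such that 45*x0 + 30*y0 = 15

Step 3: Scale the particular solution.
Multiply by 45/15 = 3:
k = 3, l = -3

Step 4: Verify.
45*(3) + 30*(-3) = 45 = 45 ✓

k = 3, l = -3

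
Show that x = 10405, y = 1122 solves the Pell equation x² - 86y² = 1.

Compute x² = 10405² = 108264025
Compute 86y² = 86·1122² = 86·1258884 = 108264024
x² - 86y² = 108264025 - 108264024 = 1
Since this equals 1, (10405, 1122) is a solution.

Yes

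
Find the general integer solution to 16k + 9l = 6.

Step 1: Compute gcd(16, 9) = 1.
Since 1 divides 6, solutions exist.

Step 2: Find a particular solution using extended Euclidean algorithm.
We get k₀ = 24, l₀ = -42.
Check: 16*24 + 9*-42 = 6 = 6 ✓

Step 3: Write the general solution.
k = 24 + (9/1)t = 24 + 9t
l = -42 - (16/1)t = -42 - 16t
for any integer t.

k = 24 + 9t, l = -42 - 16t for integer t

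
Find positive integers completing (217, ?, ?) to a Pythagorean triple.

We need the other leg and hypotenuse such that 217² + x² = c².
Take x = 456, c = 505: 217² + 456² = 47089 + 207936 = 255025 = 505² ✓
Triple: (217, 456, 505)

(217, 456, 505)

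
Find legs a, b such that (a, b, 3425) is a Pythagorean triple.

We need a² + b² = 3425² = 11730625.
Trying: 3335² + 780² = 11122225 + 608400 = 11730625 ✓

(3335, 780, 3425)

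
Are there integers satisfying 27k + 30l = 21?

Step 1: Compute gcd(27, 30).
gcd(27, 30) = 3

Step 2: Check divisibility.
Does 3 divide 21? 21 = 3 x 7, so yes.

By the theorem on linear Diophantine equations, 27k + 30l = 21 has integer solutions if and only if gcd(27, 30) divides 21. Since 3 | 21, solutions exist.

Yes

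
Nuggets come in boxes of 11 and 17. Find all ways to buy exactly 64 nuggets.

We need non-negative integers (x, y) with 11x + 17y = 64.
For each x in 0..5, check if 64 - 11x is a non-negative multiple of 17.
No x yields an integer y ≥ 0.

No solution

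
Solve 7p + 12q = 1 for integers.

Step 1: Check solvability.
gcd(7, 12) = 1
Since 1 divides 1, solutions exist.

Step 2: Apply extended Euclidean algorithm to find gcd.
We find integers such that 7*x0 + 12*y0 = 1

Step 3: Scale the particular solution.
Multiply by 1/1 = 1:
p = -5, q = 3

Step 4: Verify.
7*(-5) + 12*(3) = 1 = 1 ✓

p = -5, q = 3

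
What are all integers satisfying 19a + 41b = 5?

Step 1: Compute gcd(19, 41) = 1.
Since 1 divides 5, solutions exist.

Step 2: Find a particular solution using extended Euclidean algorithm.
We get a₀ = 65, b₀ = -30.
Check: 19*65 + 41*-30 = 5 = 5 ✓

Step 3: Write the general solution.
a = 65 + (41/1)t = 65 + 41t
b = -30 - (19/1)t = -30 - 19t
for any integer t.

a = 65 + 41t, b = -30 - 19t for integer t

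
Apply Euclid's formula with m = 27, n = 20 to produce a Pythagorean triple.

a = m² - n² = 27² - 20² = 729 - 400 = 329
b = 2mn = 2·27·20 = 1080
c = m² + n² = 729 + 400 = 1129
Verify: 329² + 1080² = 108241 + 1166400 = 1274641 = 1129² ✓

(329, 1080, 1129)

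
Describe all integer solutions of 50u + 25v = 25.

Step 1: Compute gcd(50, 25) = 25.
Since 25 divides 25, solutions exist.

Step 2: Find a particular solution using extended Euclidean algorithm.
We get u₀ = 0, v₀ = 1.
Check: 50*0 + 25*1 = 25 = 25 ✓

Step 3: Write the general solution.
u = 0 + (25/25)t = 0 + 1t
v = 1 - (50/25)t = 1 - 2t
for any integer t.

u = 0 + 1t, v = 1 - 2t for integer t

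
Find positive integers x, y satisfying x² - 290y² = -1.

We need x² = 290y² - 1. Try successive y:
y = 1: x² = 290·1² - 1 = 289 = 17² ✓
Check: 17² - 290·1² = 289 - 290 = -1 ✓

x = 17, y = 1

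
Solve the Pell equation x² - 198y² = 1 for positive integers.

We seek the smallest positive integers (x, y) with x² - 198y² = 1, i.e., x² = 198y² + 1.
Try successive y values:
y = 1: x² = 198·1² + 1 = 199, not a perfect square
y = 2: x² = 198·2² + 1 = 793, not a perfect square
y = 3: x² = 198·3² + 1 = 1783, not a perfect square
... continuing the search (or via continued fractions) ...
y = 14: x² = 198·14² + 1 = 38809, x = 197 ✓

Verify: 197² - 198·14² = 38809 - 38808 = 1 ✓

x = 197, y = 14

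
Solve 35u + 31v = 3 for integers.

Step 1: Check solvability.
gcd(35, 31) = 1
Since 1 divides 3, solutions exist.

Step 2: Apply extended Euclidean algorithm to find gcd.
We find integers such that 35*x0 + 31*y0 = 1

Step 3: Scale the particular solution.
Multiply by 3/1 = 3:
u = 24, v = -27

Step 4: Verify.
35*(24) + 31*(-27) = 3 = 3 ✓

u = 24, v = -27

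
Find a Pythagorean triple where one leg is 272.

We need the other leg and hypotenuse such that 272² + x² = c².
Take x = 225, c = 353: 272² + 225² = 73984 + 50625 = 124609 = 353² ✓
Triple: (225, 272, 353)

(225, 272, 353)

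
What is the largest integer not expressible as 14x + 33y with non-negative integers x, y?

For two coprime denominations a and b, the Frobenius number (largest value not representable as a non-negative combination) is ab - a - b.
Here gcd(14, 33) = 1, so they are coprime.
F(14, 33) = 14·33 - 14 - 33 = 462 - 47 = 415

415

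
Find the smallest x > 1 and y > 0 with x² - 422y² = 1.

We seek the smallest positive integers (x, y) with x² - 422y² = 1, i.e., x² = 422y² + 1.
Try successive y values:
y = 1: x² = 422·1² + 1 = 423, not a perfect square
y = 2: x² = 422·2² + 1 = 1689, not a perfect square
y = 3: x² = 422·3² + 1 = 3799, not a perfect square
... continuing the search (or via continued fractions) ...
y = 341850: x² = 422·341850² + 1 = 49315520295001, x = 7022501 ✓

Verify: 7022501² - 422·341850² = 49315520295001 - 49315520295000 = 1 ✓

x = 7022501, y = 341850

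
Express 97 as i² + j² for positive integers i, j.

We need to find integers i, j > 0 such that i² + j² = 97.
Trying i = 4: j² = 97 - 4² = 97 - 16 = 81
j = 9
Check: 4² + 9² = 16 + 81 = 97 ✓

97 = 4² + 9²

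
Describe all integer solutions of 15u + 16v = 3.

Step 1: Compute gcd(15, 16) = 1.
Since 1 divides 3, solutions exist.

Step 2: Find a particular solution using extended Euclidean algorithm.
We get u₀ = -3, v₀ = 3.
Check: 15*-3 + 16*3 = 3 = 3 ✓

Step 3: Write the general solution.
u = -3 + (16/1)t = -3 + 16t
v = 3 - (15/1)t = 3 - 15t
for any integer t.

u = -3 + 16t, v = 3 - 15t for integer t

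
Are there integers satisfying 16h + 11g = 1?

Step 1: Compute gcd(16, 11).
gcd(16, 11) = 1

Step 2: Check divisibility.
Does 1 divide 1? 1 = 1 x 1, so yes.

By the theorem on linear Diophantine equations, 16h + 11g = 1 has integer solutions if and only if gcd(16, 11) divides 1. Since 1 | 1, solutions exist.

Yes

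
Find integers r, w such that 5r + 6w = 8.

Step 1: Check solvability.
gcd(5, 6) = 1
Since 1 divides 8, solutions exist.

Step 2: Apply extended Euclidean algorithm to find gcd.
We find integers such that 5*x0 + 6*y0 = 1

Step 3: Scale the particular solution.
Multiply by 8/1 = 8:
r = -8, w = 8

Step 4: Verify.
5*(-8) + 6*(8) = 8 = 8 ✓

r = -8, w = 8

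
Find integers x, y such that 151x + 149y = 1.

Step 1: Check solvability.
gcd(151, 149) = 1
Since 1 divides 1, solutions exist.

Step 2: Apply extended Euclidean algorithm to find gcd.
We find integers such that 151*x0 + 149*y0 = 1

Step 3: Scale the particular solution.
Multiply by 1/1 = 1:
x = -74, y = 75

Step 4: Verify.
151*(-74) + 149*(75) = 1 = 1 ✓

x = -74, y = 75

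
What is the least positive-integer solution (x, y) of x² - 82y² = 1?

We seek the smallest positive integers (x, y) with x² - 82y² = 1, i.e., x² = 82y² + 1.
Try successive y values:
y = 1: x² = 82·1² + 1 = 83, not a perfect square
y = 2: x² = 82·2² + 1 = 329, not a perfect square
y = 3: x² = 82·3² + 1 = 739, not a perfect square
... continuing the search (or via continued fractions) ...
y = 18: x² = 82·18² + 1 = 26569, x = 163 ✓

Verify: 163² - 82·18² = 26569 - 26568 = 1 ✓

x = 163, y = 18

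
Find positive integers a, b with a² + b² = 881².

We need a² + b² = 881² = 776161.
Trying: 369² + 800² = 136161 + 640000 = 776161 ✓

(369, 800, 881)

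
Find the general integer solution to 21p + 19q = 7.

Step 1: Compute gcd(21, 19) = 1.
Since 1 divides 7, solutions exist.

Step 2: Find a particular solution using extended Euclidean algorithm.
We get p₀ = -63, q₀ = 70.
Check: 21*-63 + 19*70 = 7 = 7 ✓

Step 3: Write the general solution.
p = -63 + (19/1)t = -63 + 19t
q = 70 - (21/1)t = 70 - 21t
for any integer t.

p = -63 + 19t, q = 70 - 21t for integer t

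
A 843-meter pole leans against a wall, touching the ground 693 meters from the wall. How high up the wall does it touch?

The ladder, wall, and ground form a right triangle with hypotenuse 843 and one leg 693.
By the Pythagorean theorem: h² = 843² - 693² = 710649 - 480249 = 230400
h = √230400 = 480 meters

480 meters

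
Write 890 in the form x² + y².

We need to find integers x, y > 0 such that x² + y² = 890.
Trying x = 7: y² = 890 - 7² = 890 - 49 = 841
y = 29
Check: 7² + 29² = 49 + 841 = 890 ✓

890 = 7² + 29²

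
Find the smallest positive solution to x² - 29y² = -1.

We need x² = 29y² - 1. Try successive y:
y = 1: x² = 29·1² - 1 = 28, not a perfect square
y = 2: x² = 29·2² - 1 = 115, not a perfect square
y = 3: x² = 29·3² - 1 = 260, not a perfect square
...
y = 13: x² = 29·13² - 1 = 4900 = 70² ✓
Check: 70² - 29·13² = 4900 - 4901 = -1 ✓

x = 70, y = 13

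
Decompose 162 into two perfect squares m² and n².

We need to find integers m, n > 0 such that m² + n² = 162.
Trying m = 9: n² = 162 - 9² = 162 - 81 = 81
n = 9
Check: 9² + 9² = 81 + 81 = 162 ✓

162 = 9² + 9²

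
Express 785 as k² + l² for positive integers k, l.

We need to find integers k, l > 0 such that k² + l² = 785.
Trying k = 1: l² = 785 - 1² = 785 - 1 = 784
l = 28
Check: 1² + 28² = 1 + 784 = 785 ✓

785 = 1² + 28²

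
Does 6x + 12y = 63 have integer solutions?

Step 1: Compute gcd(6, 12).
gcd(6, 12) = 6

Step 2: Check divisibility.
Does 6 divide 63? 63 = 6 x 10 + 3, so no.

By the theorem on linear Diophantine equations, 6x + 12y = 63 has integer solutions if and only if gcd(6, 12) divides 63. Since 6 does not divide 63, no solutions exist.

No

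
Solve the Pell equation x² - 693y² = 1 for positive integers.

We seek the smallest positive integers (x, y) with x² - 693y² = 1, i.e., x² = 693y² + 1.
Try successive y values:
y = 1: x² = 693·1² + 1 = 694, not a perfect square
y = 2: x² = 693·2² + 1 = 2773, not a perfect square
y = 3: x² = 693·3² + 1 = 6238, not a perfect square
... continuing the search (or via continued fractions) ...
y = 9360: x² = 693·9360² + 1 = 60713452801, x = 246401 ✓

Verify: 246401² - 693·9360² = 60713452801 - 60713452800 = 1 ✓

x = 246401, y = 9360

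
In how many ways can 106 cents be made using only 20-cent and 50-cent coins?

We need non-negative integers (x, y) with 20x + 50y = 106.
For each x from 0 to 5, check if (106 - 20x) is a non-negative multiple of 50.
Solutions (x, y): none
Count: 0

0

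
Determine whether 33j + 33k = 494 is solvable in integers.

Step 1: Compute gcd(33, 33).
gcd(33, 33) = 33

Step 2: Check divisibility.
Does 33 divide 494? 494 = 33 x 14 + 32, so no.

By the theorem on linear Diophantine equations, 33j + 33k = 494 has integer solutions if and only if gcd(33, 33) divides 494. Since 33 does not divide 494, no solutions exist.

No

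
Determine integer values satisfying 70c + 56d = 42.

Step 1: Check solvability.
gcd(70, 56) = 14
Since 14 divides 42, solutions exist.

Step 2: Apply extended Euclidean algorithm to find gcd.
We find integers such that 70*x0 + 56*y0 = 14

Step 3: Scale the particular solution.
Multiply by 42/14 = 3:
c = 3, d = -3

Step 4: Verify.
70*(3) + 56*(-3) = 42 = 42 ✓

c = 3, d = -3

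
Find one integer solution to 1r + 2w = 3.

Step 1: Check solvability.
gcd(1, 2) = 1
Since 1 divides 3, solutions exist.

Step 2: Apply extended Euclidean algorithm to find gcd.
We find integers such that 1*x0 + 2*y0 = 1

Step 3: Scale the particular solution.
Multiply by 3/1 = 3:
r = 3, w = 0

Step 4: Verify.
1*(3) + 2*(0) = 3 = 3 ✓

r = 3, w = 0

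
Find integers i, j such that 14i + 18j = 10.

Step 1: Check solvability.
gcd(14, 18) = 2
Since 2 divides 10, solutions exist.

Step 2: Apply extended Euclidean algorithm to find gcd.
We find integers such that 14*x0 + 18*y0 = 2

Step 3: Scale the particular solution.
Multiply by 10/2 = 5:
i = 20, j = -15

Step 4: Verify.
14*(20) + 18*(-15) = 10 = 10 ✓

i = 20, j = -15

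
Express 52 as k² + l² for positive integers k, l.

We need to find integers k, l > 0 such that k² + l² = 52.
Trying k = 4: l² = 52 - 4² = 52 - 16 = 36
l = 6
Check: 4² + 6² = 16 + 36 = 52 ✓

52 = 4² + 6²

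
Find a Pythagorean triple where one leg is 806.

We need the other leg and hypotenuse such that 806² + x² = c².
Take x = 792, c = 1130: 806² + 792² = 649636 + 627264 = 1276900 = 1130² ✓
Triple: (806, 792, 1130)

(806, 792, 1130)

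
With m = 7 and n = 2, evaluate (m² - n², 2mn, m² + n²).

a = m² - n² = 49 - 4 = 45
b = 2mn = 2·7·2 = 28
c = m² + n² = 49 + 4 = 53
Verify: 45² + 28² = 2025 + 784 = 2809 = 53² ✓

(45, 28, 53)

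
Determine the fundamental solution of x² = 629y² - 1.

We need x² = 629y² - 1. Try successive y:
y = 1: x² = 629·1² - 1 = 628, not a perfect square
y = 2: x² = 629·2² - 1 = 2515, not a perfect square
y = 3: x² = 629·3² - 1 = 5660, not a perfect square
...
y = 313: x² = 629·313² - 1 = 61622500 = 7850² ✓
Check: 7850² - 629·313² = 61622500 - 61622501 = -1 ✓

x = 7850, y = 313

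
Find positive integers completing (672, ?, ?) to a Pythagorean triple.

We need the other leg and hypotenuse such that 672² + x² = c².
Take x = 380, c = 772: 672² + 380² = 451584 + 144400 = 595984 = 772² ✓
Triple: (380, 672, 772)

(380, 672, 772)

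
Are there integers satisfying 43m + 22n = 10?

Step 1: Compute gcd(43, 22).
gcd(43, 22) = 1

Step 2: Check divisibility.
Does 1 divide 10? 10 = 1 x 10, so yes.

By the theorem on linear Diophantine equations, 43m + 22n = 10 has integer solutions if and only if gcd(43, 22) divides 10. Since 1 | 10, solutions exist.

Yes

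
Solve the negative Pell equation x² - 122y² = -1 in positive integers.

We need x² = 122y² - 1. Try successive y:
y = 1: x² = 122·1² - 1 = 121 = 11² ✓
Check: 11² - 122·1² = 121 - 122 = -1 ✓

x = 11, y = 1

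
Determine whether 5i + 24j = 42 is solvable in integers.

Step 1: Compute gcd(5, 24).
gcd(5, 24) = 1

Step 2: Check divisibility.
Does 1 divide 42? 42 = 1 x 42, so yes.

By the theorem on linear Diophantine equations, 5i + 24j = 42 has integer solutions if and only if gcd(5, 24) divides 42. Since 1 | 42, solutions exist.

Yes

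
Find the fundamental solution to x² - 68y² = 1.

We seek the smallest positive integers (x, y) with x² - 68y² = 1, i.e., x² = 68y² + 1.
Try successive y values:
y = 1: x² = 68·1² + 1 = 69, not a perfect square
y = 2: x² = 68·2² + 1 = 273, not a perfect square
y = 3: x² = 68·3² + 1 = 613, not a perfect square
... continuing the search (or via continued fractions) ...
y = 4: x² = 68·4² + 1 = 1089, x = 33 ✓

Verify: 33² - 68·4² = 1089 - 1088 = 1 ✓

x = 33, y = 4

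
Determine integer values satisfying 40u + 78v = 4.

Step 1: Check solvability.
gcd(40, 78) = 2
Since 2 divides 4, solutions exist.

Step 2: Apply extended Euclidean algorithm to find gcd.
We find integers such that 40*x0 + 78*y0 = 2

Step 3: Scale the particular solution.
Multiply by 4/2 = 2:
u = 4, v = -2

Step 4: Verify.
40*(4) + 78*(-2) = 4 = 4 ✓

u = 4, v = -2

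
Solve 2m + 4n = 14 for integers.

Step 1: Check solvability.
gcd(2, 4) = 2
Since 2 divides 14, solutions exist.

Step 2: Apply extended Euclidean algorithm to find gcd.
We find integers such that 2*x0 + 4*y0 = 2

Step 3: Scale the particular solution.
Multiply by 14/2 = 7:
m = 7, n = 0

Step 4: Verify.
2*(7) + 4*(0) = 14 = 14 ✓

m = 7, n = 0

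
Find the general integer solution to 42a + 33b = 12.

Step 1: Compute gcd(42, 33) = 3.
Since 3 divides 12, solutions exist.

Step 2: Find a particular solution using extended Euclidean algorithm.
We get a₀ = 16, b₀ = -20.
Check: 42*16 + 33*-20 = 12 = 12 ✓

Step 3: Write the general solution.
a = 16 + (33/3)t = 16 + 11t
b = -20 - (42/3)t = -20 - 14t
for any integer t.

a = 16 + 11t, b = -20 - 14t for integer t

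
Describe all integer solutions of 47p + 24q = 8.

Step 1: Compute gcd(47, 24) = 1.
Since 1 divides 8, solutions exist.

Step 2: Find a particular solution using extended Euclidean algorithm.
We get p₀ = -8, q₀ = 16.
Check: 47*-8 + 24*16 = 8 = 8 ✓

Step 3: Write the general solution.
p = -8 + (24/1)t = -8 + 24t
q = 16 - (47/1)t = 16 - 47t
for any integer t.

p = -8 + 24t, q = 16 - 47t for integer t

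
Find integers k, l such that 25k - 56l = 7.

Step 1: Check solvability.
gcd(25, 56) = 1
Since 1 divides 7, solutions exist.

Step 2: Apply extended Euclidean algorithm to find gcd.
We find integers such that 25*x0 + 56*y0 = 1

Step 3: Scale the particular solution.
Multiply by 7/1 = 7:
k = 63, l = 28

Step 4: Verify.
25*(63) - 56*(28) = 7 = 7 ✓

k = 63, l = 28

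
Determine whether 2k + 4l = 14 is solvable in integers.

Step 1: Compute gcd(2, 4).
gcd(2, 4) = 2

Step 2: Check divisibility.
Does 2 divide 14? 14 = 2 x 7, so yes.

By the theorem on linear Diophantine equations, 2k + 4l = 14 has integer solutions if and only if gcd(2, 4) divides 14. Since 2 | 14, solutions exist.

Yes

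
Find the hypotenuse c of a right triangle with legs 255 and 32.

c² = a² + b² = 255² + 32² = 65025 + 1024 = 66049
c = 257

257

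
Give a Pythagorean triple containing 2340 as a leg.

We need the other leg and hypotenuse such that 2340² + x² = c².
Take x = 2975, c = 3785: 2340² + 2975² = 5475600 + 8850625 = 14326225 = 3785² ✓
Triple: (2975, 2340, 3785)

(2975, 2340, 3785)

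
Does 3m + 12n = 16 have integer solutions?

Step 1: Compute gcd(3, 12).
gcd(3, 12) = 3

Step 2: Check divisibility.
Does 3 divide 16? 16 = 3 x 5 + 1, so no.

By the theorem on linear Diophantine equations, 3m + 12n = 16 has integer solutions if and only if gcd(3, 12) divides 16. Since 3 does not divide 16, no solutions exist.

No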